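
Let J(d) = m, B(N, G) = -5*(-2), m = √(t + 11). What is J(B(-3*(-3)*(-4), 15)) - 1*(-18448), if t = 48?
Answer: 18448 + √59 ≈ 18456.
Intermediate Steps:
m = √59 (m = √(48 + 11) = √59 ≈ 7.6811)
B(N, G) = 10
J(d) = √59
J(B(-3*(-3)*(-4), 15)) - 1*(-18448) = √59 - 1*(-18448) = √59 + 18448 = 18448 + √59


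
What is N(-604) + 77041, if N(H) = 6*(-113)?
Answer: 76363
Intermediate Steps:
N(H) = -678
N(-604) + 77041 = -678 + 77041 = 76363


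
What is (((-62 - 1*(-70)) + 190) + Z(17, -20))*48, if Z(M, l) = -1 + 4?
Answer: 9648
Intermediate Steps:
Z(M, l) = 3
(((-62 - 1*(-70)) + 190) + Z(17, -20))*48 = (((-62 - 1*(-70)) + 190) + 3)*48 = (((-62 + 70) + 190) + 3)*48 = ((8 + 190) + 3)*48 = (198 + 3)*48 = 201*48 = 9648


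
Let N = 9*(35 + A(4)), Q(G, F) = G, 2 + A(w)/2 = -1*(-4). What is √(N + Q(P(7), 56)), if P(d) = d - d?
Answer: 3*√39 ≈ 18.735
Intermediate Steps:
A(w) = 4 (A(w) = -4 + 2*(-1*(-4)) = -4 + 2*4 = -4 + 8 = 4)
P(d) = 0
N = 351 (N = 9*(35 + 4) = 9*39 = 351)
√(N + Q(P(7), 56)) = √(351 + 0) = √351 = 3*√39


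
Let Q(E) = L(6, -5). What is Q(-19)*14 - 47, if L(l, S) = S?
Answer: -117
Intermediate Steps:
Q(E) = -5
Q(-19)*14 - 47 = -5*14 - 47 = -70 - 47 = -117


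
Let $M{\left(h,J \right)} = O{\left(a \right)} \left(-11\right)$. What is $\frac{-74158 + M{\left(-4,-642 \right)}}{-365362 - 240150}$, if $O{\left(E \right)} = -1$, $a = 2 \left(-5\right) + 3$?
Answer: $\frac{74147}{605512} \approx 0.12245$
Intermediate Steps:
$a = -7$ ($a = -10 + 3 = -7$)
$M{\left(h,J \right)} = 11$ ($M{\left(h,J \right)} = \left(-1\right) \left(-11\right) = 11$)
$\frac{-74158 + M{\left(-4,-642 \right)}}{-365362 - 240150} = \frac{-74158 + 11}{-365362 - 240150} = - \frac{74147}{-605512} = \left(-74147\right) \left(- \frac{1}{605512}\right) = \frac{74147}{605512}$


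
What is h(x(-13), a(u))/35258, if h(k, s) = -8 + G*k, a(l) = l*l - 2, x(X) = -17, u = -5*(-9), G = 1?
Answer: -25/35258 ≈ -0.00070906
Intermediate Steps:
u = 45
a(l) = -2 + l² (a(l) = l² - 2 = -2 + l²)
h(k, s) = -8 + k (h(k, s) = -8 + 1*k = -8 + k)
h(x(-13), a(u))/35258 = (-8 - 17)/35258 = -25*1/35258 = -25/35258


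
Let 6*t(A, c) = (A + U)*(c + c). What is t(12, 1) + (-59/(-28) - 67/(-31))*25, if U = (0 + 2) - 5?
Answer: 95229/868 ≈ 109.71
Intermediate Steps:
U = -3 (U = 2 - 5 = -3)
t(A, c) = c*(-3 + A)/3 (t(A, c) = ((A - 3)*(c + c))/6 = ((-3 + A)*(2*c))/6 = (2*c*(-3 + A))/6 = c*(-3 + A)/3)
t(12, 1) + (-59/(-28) - 67/(-31))*25 = (⅓)*1*(-3 + 12) + (-59/(-28) - 67/(-31))*25 = (⅓)*1*9 + (-59*(-1/28) - 67*(-1/31))*25 = 3 + (59/28 + 67/31)*25 = 3 + (3705/868)*25 = 3 + 92625/868 = 95229/868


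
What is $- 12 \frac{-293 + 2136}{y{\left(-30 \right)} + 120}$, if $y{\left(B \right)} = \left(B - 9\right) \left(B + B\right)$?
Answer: $- \frac{1843}{205} \approx -8.9902$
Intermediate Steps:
$y{\left(B \right)} = 2 B \left(-9 + B\right)$ ($y{\left(B \right)} = \left(-9 + B\right) 2 B = 2 B \left(-9 + B\right)$)
$- 12 \frac{-293 + 2136}{y{\left(-30 \right)} + 120} = - 12 \frac{-293 + 2136}{2 \left(-30\right) \left(-9 - 30\right) + 120} = - 12 \frac{1843}{2 \left(-30\right) \left(-39\right) + 120} = - 12 \frac{1843}{2340 + 120} = - 12 \cdot \frac{1843}{2460} = - 12 \cdot 1843 \cdot \frac{1}{2460} = \left(-12\right) \frac{1843}{2460} = - \frac{1843}{205}$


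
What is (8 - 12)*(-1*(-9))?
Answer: -36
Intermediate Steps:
(8 - 12)*(-1*(-9)) = -4*9 = -36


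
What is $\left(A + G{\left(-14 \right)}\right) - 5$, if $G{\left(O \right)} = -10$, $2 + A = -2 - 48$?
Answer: $-67$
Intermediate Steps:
$A = -52$ ($A = -2 - 50 = -52$)
$\left(A + G{\left(-14 \right)}\right) - 5 = \left(-52 - 10\right) - 5 = -62 - 5 = -67$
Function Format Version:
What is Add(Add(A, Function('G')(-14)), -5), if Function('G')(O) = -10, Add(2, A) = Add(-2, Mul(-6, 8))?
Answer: -67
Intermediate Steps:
A = -52 (A = Add(-2, Add(-2, Mul(-6, 8))) = Add(-2, Add(-2, -48)) = Add(-2, -50) = -52)
Add(Add(A, Function('G')(-14)), -5) = Add(Add(-52, -10), -5) = Add(-62, -5) = -67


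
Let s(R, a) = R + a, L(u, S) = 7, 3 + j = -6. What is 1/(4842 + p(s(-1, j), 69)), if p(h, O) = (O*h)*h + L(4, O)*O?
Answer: 1/12225 ≈ 8.1800e-5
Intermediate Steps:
j = -9 (j = -3 - 6 = -9)
p(h, O) = 7*O + O*h² (p(h, O) = (O*h)*h + 7*O = O*h² + 7*O = 7*O + O*h²)
1/(4842 + p(s(-1, j), 69)) = 1/(4842 + 69*(7 + (-1 - 9)²)) = 1/(4842 + 69*(7 + (-10)²)) = 1/(4842 + 69*(7 + 100)) = 1/(4842 + 69*107) = 1/(4842 + 7383) = 1/12225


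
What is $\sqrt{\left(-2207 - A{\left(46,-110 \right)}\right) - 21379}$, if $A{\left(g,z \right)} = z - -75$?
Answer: $i \sqrt{23551} \approx 153.46 i$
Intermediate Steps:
$A{\left(g,z \right)} = 75 + z$ ($A{\left(g,z \right)} = z + 75 = 75 + z$)
$\sqrt{\left(-2207 - A{\left(46,-110 \right)}\right) - 21379} = \sqrt{\left(-2207 - \left(75 - 110\right)\right) - 21379} = \sqrt{\left(-2207 - -35\right) - 21379} = \sqrt{\left(-2207 + 35\right) - 21379} = \sqrt{-2172 - 21379} = \sqrt{-23551} = i \sqrt{23551}$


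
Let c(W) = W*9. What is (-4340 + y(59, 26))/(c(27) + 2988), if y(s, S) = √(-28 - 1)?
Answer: -4340/3231 + I*√29/3231 ≈ -1.3432 + 0.0016667*I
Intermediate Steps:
c(W) = 9*W
y(s, S) = I*√29 (y(s, S) = √(-29) = I*√29)
(-4340 + y(59, 26))/(c(27) + 2988) = (-4340 + I*√29)/(9*27 + 2988) = (-4340 + I*√29)/(243 + 2988) = (-4340 + I*√29)/3231 = (-4340 + I*√29)*(1/3231) = -4340/3231 + I*√29/3231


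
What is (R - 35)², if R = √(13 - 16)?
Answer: (35 - I*√3)² ≈ 1222.0 - 121.24*I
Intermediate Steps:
R = I*√3 (R = √(-3) = I*√3 ≈ 1.732*I)
(R - 35)² = (I*√3 - 35)² = (-35 + I*√3)²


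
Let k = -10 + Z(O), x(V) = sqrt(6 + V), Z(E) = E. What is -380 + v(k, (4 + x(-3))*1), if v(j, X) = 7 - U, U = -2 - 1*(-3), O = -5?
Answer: -374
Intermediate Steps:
U = 1 (U = -2 + 3 = 1)
k = -15 (k = -10 - 5 = -15)
v(j, X) = 6 (v(j, X) = 7 - 1*1 = 7 - 1 = 6)
-380 + v(k, (4 + x(-3))*1) = -380 + 6 = -374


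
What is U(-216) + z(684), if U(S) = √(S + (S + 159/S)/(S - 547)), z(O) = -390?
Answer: -390 + I*√18083971346/9156 ≈ -390.0 + 14.687*I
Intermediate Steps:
U(S) = √(S + (S + 159/S)/(-547 + S))
U(-216) + z(684) = √((-86973 + 159*(-216) + (-216)²*(-547 - 216)² + (-216)²*(-547 - 216))/((-216)*(-547 - 216)²)) - 390 = √(-1/216*(-86973 - 34344 + 46656*(-763)² + 46656*(-763))/(-763)²) - 390 = √(-1/216*1/582169*(-86973 - 34344 + 46656*582169 - 35598528)) - 390 = √(-1/216*1/582169*(-86973 - 34344 + 27161676864 - 35598528)) - 390 = √(-1/216*1/582169*27125957019) - 390 = √(-11850571/54936) - 390 = I*√18083971346/9156 - 390 = -390 + I*√18083971346/9156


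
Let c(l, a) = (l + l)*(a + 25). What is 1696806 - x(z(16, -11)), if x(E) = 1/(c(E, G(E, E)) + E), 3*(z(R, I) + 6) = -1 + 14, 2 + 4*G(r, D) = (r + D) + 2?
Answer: 1255636449/740 ≈ 1.6968e+6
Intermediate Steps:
G(r, D) = D/4 + r/4 (G(r, D) = -1/2 + ((r + D) + 2)/4 = -1/2 + ((D + r) + 2)/4 = -1/2 + (2 + D + r)/4 = -1/2 + (1/2 + D/4 + r/4) = D/4 + r/4)
z(R, I) = -5/3 (z(R, I) = -6 + (-1 + 14)/3 = -6 + (1/3)*13 = -6 + 13/3 = -5/3)
c(l, a) = 2*l*(25 + a) (c(l, a) = (2*l)*(25 + a) = 2*l*(25 + a))
x(E) = 1/(E + 2*E*(25 + E/2)) (x(E) = 1/(2*E*(25 + (E/4 + E/4)) + E) = 1/(2*E*(25 + E/2) + E) = 1/(E + 2*E*(25 + E/2)))
1696806 - x(z(16, -11)) = 1696806 - 1/((-5/3)*(51 - 5/3)) = 1696806 - (-3)/(5*148/3) = 1696806 - (-3)*3/(5*148) = 1696806 - 1*(-9/740) = 1696806 + 9/740 = 1255636449/740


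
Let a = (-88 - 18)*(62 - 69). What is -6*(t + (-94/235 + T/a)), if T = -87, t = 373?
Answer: -4145733/1855 ≈ -2234.9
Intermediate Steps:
a = 742 (a = -106*(-7) = 742)
-6*(t + (-94/235 + T/a)) = -6*(373 + (-94/235 - 87/742)) = -6*(373 + (-94*1/235 - 87*1/742)) = -6*(373 + (-2/5 - 87/742)) = -6*(373 - 1919/3710) = -6*1381911/3710 = -4145733/1855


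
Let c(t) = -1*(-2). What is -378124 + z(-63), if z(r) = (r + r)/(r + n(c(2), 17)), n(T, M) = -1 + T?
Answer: -11721781/31 ≈ -3.7812e+5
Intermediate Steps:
c(t) = 2
z(r) = 2*r/(1 + r) (z(r) = (r + r)/(r + (-1 + 2)) = (2*r)/(r + 1) = (2*r)/(1 + r) = 2*r/(1 + r))
-378124 + z(-63) = -378124 + 2*(-63)/(1 - 63) = -378124 + 2*(-63)/(-62) = -378124 + 2*(-63)*(-1/62) = -378124 + 63/31 = -11721781/31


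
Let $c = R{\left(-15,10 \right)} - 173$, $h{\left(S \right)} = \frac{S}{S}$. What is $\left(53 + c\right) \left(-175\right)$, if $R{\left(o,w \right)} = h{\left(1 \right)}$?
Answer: $20825$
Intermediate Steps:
$h{\left(S \right)} = 1$
$R{\left(o,w \right)} = 1$
$c = -172$ ($c = 1 - 173 = -172$)
$\left(53 + c\right) \left(-175\right) = \left(53 - 172\right) \left(-175\right) = \left(-119\right) \left(-175\right) = 20825$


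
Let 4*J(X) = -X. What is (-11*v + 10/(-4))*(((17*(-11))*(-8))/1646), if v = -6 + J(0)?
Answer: 47498/823 ≈ 57.713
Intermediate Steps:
J(X) = -X/4 (J(X) = (-X)/4 = -X/4)
v = -6 (v = -6 - ¼*0 = -6 + 0 = -6)
(-11*v + 10/(-4))*(((17*(-11))*(-8))/1646) = (-11*(-6) + 10/(-4))*(((17*(-11))*(-8))/1646) = (66 + 10*(-¼))*(-187*(-8)*(1/1646)) = (66 - 5/2)*(1496*(1/1646)) = (127/2)*(748/823) = 47498/823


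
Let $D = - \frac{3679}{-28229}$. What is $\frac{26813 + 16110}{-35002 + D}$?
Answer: $- \frac{1211673367}{988067779} \approx -1.2263$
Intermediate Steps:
$D = \frac{3679}{28229}$ ($D = \left(-3679\right) \left(- \frac{1}{28229}\right) = \frac{3679}{28229} \approx 0.13033$)
$\frac{26813 + 16110}{-35002 + D} = \frac{26813 + 16110}{-35002 + \frac{3679}{28229}} = \frac{42923}{- \frac{988067779}{28229}} = 42923 \left(- \frac{28229}{988067779}\right) = - \frac{1211673367}{988067779}$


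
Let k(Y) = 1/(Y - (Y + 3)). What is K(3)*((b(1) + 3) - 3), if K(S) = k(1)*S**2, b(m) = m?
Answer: -3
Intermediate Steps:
k(Y) = -1/3 (k(Y) = 1/(Y - (3 + Y)) = 1/(Y + (-3 - Y)) = 1/(-3) = -1/3)
K(S) = -S**2/3
K(3)*((b(1) + 3) - 3) = (-1/3*3**2)*((1 + 3) - 3) = (-1/3*9)*(4 - 3) = -3*1 = -3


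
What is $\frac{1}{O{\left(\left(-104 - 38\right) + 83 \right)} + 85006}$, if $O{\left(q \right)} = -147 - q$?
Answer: $\frac{1}{84918} \approx 1.1776 \cdot 10^{-5}$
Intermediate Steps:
$\frac{1}{O{\left(\left(-104 - 38\right) + 83 \right)} + 85006} = \frac{1}{\left(-147 - \left(\left(-104 - 38\right) + 83\right)\right) + 85006} = \frac{1}{\left(-147 - \left(-142 + 83\right)\right) + 85006} = \frac{1}{\left(-147 - -59\right) + 85006} = \frac{1}{\left(-147 + 59\right) + 85006} = \frac{1}{-88 + 85006} = \frac{1}{84918}$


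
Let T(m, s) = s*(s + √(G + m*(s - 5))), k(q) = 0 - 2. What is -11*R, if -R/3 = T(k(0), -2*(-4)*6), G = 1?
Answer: 76032 + 1584*I*√85 ≈ 76032.0 + 14604.0*I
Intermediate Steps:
k(q) = -2
T(m, s) = s*(s + √(1 + m*(-5 + s))) (T(m, s) = s*(s + √(1 + m*(s - 5))) = s*(s + √(1 + m*(-5 + s))))
R = -6912 - 144*I*√85 (R = -3*-2*(-4)*6*(-2*(-4)*6 + √(1 - 5*(-2) - 2*(-2*(-4))*6)) = -3*8*6*(8*6 + √(1 + 10 - 16*6)) = -144*(48 + √(1 + 10 - 2*48)) = -144*(48 + √(1 + 10 - 96)) = -144*(48 + √(-85)) = -144*(48 + I*√85) = -3*(2304 + 48*I*√85) = -6912 - 144*I*√85 ≈ -6912.0 - 1327.6*I)
-11*R = -11*(-6912 - 144*I*√85) = 76032 + 1584*I*√85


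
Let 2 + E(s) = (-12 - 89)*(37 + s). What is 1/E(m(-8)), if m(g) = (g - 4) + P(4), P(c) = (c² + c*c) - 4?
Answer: -1/5355 ≈ -0.00018674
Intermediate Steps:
P(c) = -4 + 2*c² (P(c) = (c² + c²) - 4 = 2*c² - 4 = -4 + 2*c²)
m(g) = 24 + g (m(g) = (g - 4) + (-4 + 2*4²) = (-4 + g) + (-4 + 2*16) = (-4 + g) + (-4 + 32) = (-4 + g) + 28 = 24 + g)
E(s) = -3739 - 101*s (E(s) = -2 + (-12 - 89)*(37 + s) = -2 - 101*(37 + s) = -2 + (-3737 - 101*s) = -3739 - 101*s)
1/E(m(-8)) = 1/(-3739 - 101*(24 - 8)) = 1/(-3739 - 101*16) = 1/(-3739 - 1616) = 1/(-5355) = -1/5355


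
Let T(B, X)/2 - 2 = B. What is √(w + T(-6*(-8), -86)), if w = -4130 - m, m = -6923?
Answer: √2893 ≈ 53.787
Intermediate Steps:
T(B, X) = 4 + 2*B
w = 2793 (w = -4130 - 1*(-6923) = -4130 + 6923 = 2793)
√(w + T(-6*(-8), -86)) = √(2793 + (4 + 2*(-6*(-8)))) = √(2793 + (4 + 2*48)) = √(2793 + (4 + 96)) = √(2793 + 100) = √2893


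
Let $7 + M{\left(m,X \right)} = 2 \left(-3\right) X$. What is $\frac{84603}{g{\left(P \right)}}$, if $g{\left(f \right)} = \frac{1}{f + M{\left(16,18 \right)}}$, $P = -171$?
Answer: $-24196458$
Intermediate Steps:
$M{\left(m,X \right)} = -7 - 6 X$ ($M{\left(m,X \right)} = -7 + 2 \left(-3\right) X = -7 - 6 X$)
$g{\left(f \right)} = \frac{1}{-115 + f}$ ($g{\left(f \right)} = \frac{1}{f - 115} = \frac{1}{-115 + f}$)
$\frac{84603}{g{\left(P \right)}} = \frac{84603}{\frac{1}{-115 - 171}} = \frac{84603}{\frac{1}{-286}} = \frac{84603}{- \frac{1}{286}} = 84603 \left(-286\right) = -24196458$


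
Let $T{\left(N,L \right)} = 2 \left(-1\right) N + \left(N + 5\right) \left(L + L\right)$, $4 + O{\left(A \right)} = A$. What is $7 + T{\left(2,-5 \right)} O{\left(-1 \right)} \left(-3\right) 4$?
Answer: $-4433$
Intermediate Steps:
$O{\left(A \right)} = -4 + A$
$T{\left(N,L \right)} = - 2 N + 2 L \left(5 + N\right)$ ($T{\left(N,L \right)} = - 2 N + \left(5 + N\right) 2 L = - 2 N + 2 L \left(5 + N\right)$)
$7 + T{\left(2,-5 \right)} O{\left(-1 \right)} \left(-3\right) 4 = 7 + \left(\left(-2\right) 2 + 10 \left(-5\right) + 2 \left(-5\right) 2\right) \left(-4 - 1\right) \left(-3\right) 4 = 7 + \left(-4 - 50 - 20\right) \left(-5\right) \left(-3\right) 4 = 7 + \left(-74\right) \left(-5\right) \left(-3\right) 4 = 7 + 370 \left(-3\right) 4 = 7 - 4440 = -4433$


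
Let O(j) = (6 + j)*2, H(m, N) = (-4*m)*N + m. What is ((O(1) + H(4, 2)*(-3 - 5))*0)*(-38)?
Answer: 0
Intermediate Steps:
H(m, N) = m - 4*N*m (H(m, N) = -4*N*m + m = m - 4*N*m)
O(j) = 12 + 2*j
((O(1) + H(4, 2)*(-3 - 5))*0)*(-38) = (((12 + 2*1) + (4*(1 - 4*2))*(-3 - 5))*0)*(-38) = (((12 + 2) + (4*(1 - 8))*(-8))*0)*(-38) = ((14 + (4*(-7))*(-8))*0)*(-38) = ((14 - 28*(-8))*0)*(-38) = ((14 + 224)*0)*(-38) = (238*0)*(-38) = 0*(-38) = 0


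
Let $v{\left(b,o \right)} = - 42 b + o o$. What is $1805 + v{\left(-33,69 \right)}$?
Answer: $7952$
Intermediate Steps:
$v{\left(b,o \right)} = o^{2} - 42 b$ ($v{\left(b,o \right)} = - 42 b + o^{2} = o^{2} - 42 b$)
$1805 + v{\left(-33,69 \right)} = 1805 - \left(-1386 - 69^{2}\right) = 1805 + \left(4761 + 1386\right) = 1805 + 6147 = 7952$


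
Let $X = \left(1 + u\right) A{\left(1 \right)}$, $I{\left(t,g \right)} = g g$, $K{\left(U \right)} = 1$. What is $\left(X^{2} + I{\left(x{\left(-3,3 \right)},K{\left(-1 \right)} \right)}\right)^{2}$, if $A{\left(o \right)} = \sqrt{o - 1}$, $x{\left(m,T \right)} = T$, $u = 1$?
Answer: $1$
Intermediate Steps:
$A{\left(o \right)} = \sqrt{-1 + o}$
$I{\left(t,g \right)} = g^{2}$
$X = 0$ ($X = \left(1 + 1\right) \sqrt{-1 + 1} = 2 \sqrt{0} = 2 \cdot 0 = 0$)
$\left(X^{2} + I{\left(x{\left(-3,3 \right)},K{\left(-1 \right)} \right)}\right)^{2} = \left(0^{2} + 1^{2}\right)^{2} = \left(0 + 1\right)^{2} = 1^{2} = 1$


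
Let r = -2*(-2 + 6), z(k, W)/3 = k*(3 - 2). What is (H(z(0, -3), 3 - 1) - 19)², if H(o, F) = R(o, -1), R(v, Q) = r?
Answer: 729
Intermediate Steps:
z(k, W) = 3*k (z(k, W) = 3*(k*(3 - 2)) = 3*(k*1) = 3*k)
r = -8 (r = -2*4 = -8)
R(v, Q) = -8
H(o, F) = -8
(H(z(0, -3), 3 - 1) - 19)² = (-8 - 19)² = (-27)² = 729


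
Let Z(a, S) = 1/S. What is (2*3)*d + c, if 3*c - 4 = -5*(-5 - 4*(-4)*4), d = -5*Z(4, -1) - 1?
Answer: -73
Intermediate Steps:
d = 4 (d = -5/(-1) - 1 = -5*(-1) - 1 = 5 - 1 = 4)
c = -97 (c = 4/3 + (-5*(-5 - 4*(-4)*4))/3 = 4/3 + (-5*(-5 + 16*4))/3 = 4/3 + (-5*(-5 + 64))/3 = 4/3 + (-5*59)/3 = 4/3 + (⅓)*(-295) = 4/3 - 295/3 = -97)
(2*3)*d + c = (2*3)*4 - 97 = 6*4 - 97 = 24 - 97 = -73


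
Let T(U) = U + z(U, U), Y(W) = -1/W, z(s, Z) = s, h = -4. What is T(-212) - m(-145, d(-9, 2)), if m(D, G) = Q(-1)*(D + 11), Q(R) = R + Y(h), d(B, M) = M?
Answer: -1049/2 ≈ -524.50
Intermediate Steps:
Q(R) = ¼ + R (Q(R) = R - 1/(-4) = R - 1*(-¼) = R + ¼ = ¼ + R)
T(U) = 2*U (T(U) = U + U = 2*U)
m(D, G) = -33/4 - 3*D/4 (m(D, G) = (¼ - 1)*(D + 11) = -3*(11 + D)/4 = -33/4 - 3*D/4)
T(-212) - m(-145, d(-9, 2)) = 2*(-212) - (-33/4 - ¾*(-145)) = -424 - (-33/4 + 435/4) = -424 - 1*201/2 = -424 - 201/2 = -1049/2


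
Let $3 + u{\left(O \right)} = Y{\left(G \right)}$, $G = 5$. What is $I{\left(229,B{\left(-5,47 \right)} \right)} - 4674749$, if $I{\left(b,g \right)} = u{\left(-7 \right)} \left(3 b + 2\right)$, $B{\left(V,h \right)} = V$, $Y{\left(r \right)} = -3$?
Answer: $-4678883$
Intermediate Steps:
$u{\left(O \right)} = -6$ ($u{\left(O \right)} = -3 - 3 = -6$)
$I{\left(b,g \right)} = -12 - 18 b$ ($I{\left(b,g \right)} = - 6 \left(3 b + 2\right) = - 6 \left(2 + 3 b\right) = -12 - 18 b$)
$I{\left(229,B{\left(-5,47 \right)} \right)} - 4674749 = \left(-12 - 4122\right) - 4674749 = -4134 - 4674749 = -4678883$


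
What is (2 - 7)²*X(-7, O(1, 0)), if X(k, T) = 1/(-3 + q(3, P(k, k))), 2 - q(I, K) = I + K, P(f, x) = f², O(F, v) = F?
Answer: -25/53 ≈ -0.47170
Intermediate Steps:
q(I, K) = 2 - I - K (q(I, K) = 2 - (I + K) = 2 + (-I - K) = 2 - I - K)
X(k, T) = 1/(-4 - k²) (X(k, T) = 1/(-3 + (2 - 1*3 - k²)) = 1/(-3 + (2 - 3 - k²)) = 1/(-3 + (-1 - k²)) = 1/(-4 - k²))
(2 - 7)²*X(-7, O(1, 0)) = (2 - 7)²*(-1/(4 + (-7)²)) = (-5)²*(-1/(4 + 49)) = 25*(-1/53) = -25/53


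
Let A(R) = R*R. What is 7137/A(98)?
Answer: 7137/9604 ≈ 0.74313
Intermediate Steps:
A(R) = R²
7137/A(98) = 7137/(98²) = 7137/9604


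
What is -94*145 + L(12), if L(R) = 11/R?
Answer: -163549/12 ≈ -13629.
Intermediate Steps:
-94*145 + L(12) = -94*145 + 11/12 = -13630 + 11*(1/12) = -13630 + 11/12 = -163549/12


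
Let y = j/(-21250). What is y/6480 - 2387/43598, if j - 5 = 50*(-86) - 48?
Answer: -164250276943/3001722300000 ≈ -0.054719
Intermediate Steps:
j = -4343 (j = 5 + (50*(-86) - 48) = 5 + (-4300 - 48) = 5 - 4348 = -4343)
y = 4343/21250 (y = -4343/(-21250) = -4343*(-1/21250) = 4343/21250 ≈ 0.20438)
y/6480 - 2387/43598 = (4343/21250)/6480 - 2387/43598 = (4343/21250)*(1/6480) - 2387*1/43598 = 4343/137700000 - 2387/43598 = -164250276943/3001722300000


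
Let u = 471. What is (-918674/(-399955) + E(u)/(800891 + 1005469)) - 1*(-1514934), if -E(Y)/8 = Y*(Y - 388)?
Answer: 9120707193669411/6020522615 ≈ 1.5149e+6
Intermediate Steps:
E(Y) = -8*Y*(-388 + Y) (E(Y) = -8*Y*(Y - 388) = -8*Y*(-388 + Y))
(-918674/(-399955) + E(u)/(800891 + 1005469)) - 1*(-1514934) = (-918674/(-399955) + (8*471*(388 - 1*471))/(800891 + 1005469)) - 1*(-1514934) = (-918674*(-1/399955) + (8*471*(388 - 471))/1806360) + 1514934 = (918674/399955 + (8*471*(-83))*(1/1806360)) + 1514934 = (918674/399955 - 312744*1/1806360) + 1514934 = (918674/399955 - 13031/75265) + 1514934 = 12786437001/6020522615 + 1514934 = 9120707193669411/6020522615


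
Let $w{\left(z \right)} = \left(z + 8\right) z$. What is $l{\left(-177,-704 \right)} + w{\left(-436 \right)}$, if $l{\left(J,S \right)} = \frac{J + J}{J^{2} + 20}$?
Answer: $\frac{5849973838}{31349} \approx 1.8661 \cdot 10^{5}$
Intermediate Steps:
$w{\left(z \right)} = z \left(8 + z\right)$ ($w{\left(z \right)} = \left(8 + z\right) z = z \left(8 + z\right)$)
$l{\left(J,S \right)} = \frac{2 J}{20 + J^{2}}$
$l{\left(-177,-704 \right)} + w{\left(-436 \right)} = 2 \left(-177\right) \frac{1}{20 + \left(-177\right)^{2}} - 436 \left(8 - 436\right) = 2 \left(-177\right) \frac{1}{20 + 31329} - -186608 = 2 \left(-177\right) \frac{1}{31349} + 186608 = - \frac{354}{31349} + 186608 = \frac{5849973838}{31349}$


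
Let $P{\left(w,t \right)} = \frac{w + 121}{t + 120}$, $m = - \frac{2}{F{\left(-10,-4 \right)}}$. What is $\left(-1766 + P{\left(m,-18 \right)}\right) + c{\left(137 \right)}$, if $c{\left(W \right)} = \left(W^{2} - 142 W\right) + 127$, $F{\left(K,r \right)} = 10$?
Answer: $- \frac{592318}{255} \approx -2322.8$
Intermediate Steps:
$c{\left(W \right)} = 127 + W^{2} - 142 W$
$m = - \frac{1}{5}$ ($m = - \frac{2}{10} = \left(-2\right) \frac{1}{10} = - \frac{1}{5} \approx -0.2$)
$P{\left(w,t \right)} = \frac{121 + w}{120 + t}$
$\left(-1766 + P{\left(m,-18 \right)}\right) + c{\left(137 \right)} = \left(-1766 + \frac{121 - \frac{1}{5}}{120 - 18}\right) + \left(127 + 137^{2} - 19454\right) = \left(-1766 + \frac{1}{102} \cdot \frac{604}{5}\right) + \left(127 + 18769 - 19454\right) = \left(-1766 + \frac{1}{102} \cdot \frac{604}{5}\right) - 558 = \left(-1766 + \frac{302}{255}\right) - 558 = - \frac{450028}{255} - 558 = - \frac{592318}{255}$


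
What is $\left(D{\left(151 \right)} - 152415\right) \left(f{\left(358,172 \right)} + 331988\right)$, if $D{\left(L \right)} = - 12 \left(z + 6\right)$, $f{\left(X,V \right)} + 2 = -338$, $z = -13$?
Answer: $-50520271488$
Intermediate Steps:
$f{\left(X,V \right)} = -340$ ($f{\left(X,V \right)} = -2 - 338 = -340$)
$D{\left(L \right)} = 84$ ($D{\left(L \right)} = - 12 \left(-13 + 6\right) = \left(-12\right) \left(-7\right) = 84$)
$\left(D{\left(151 \right)} - 152415\right) \left(f{\left(358,172 \right)} + 331988\right) = \left(84 - 152415\right) \left(-340 + 331988\right) = \left(-152331\right) 331648 = -50520271488$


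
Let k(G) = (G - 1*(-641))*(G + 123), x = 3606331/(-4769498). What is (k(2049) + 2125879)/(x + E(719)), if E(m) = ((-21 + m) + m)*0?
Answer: -38006026213382/3606331 ≈ -1.0539e+7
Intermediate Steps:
x = -3606331/4769498 (x = 3606331*(-1/4769498) = -3606331/4769498 ≈ -0.75612)
k(G) = (123 + G)*(641 + G) (k(G) = (G + 641)*(123 + G) = (641 + G)*(123 + G) = (123 + G)*(641 + G))
E(m) = 0 (E(m) = (-21 + 2*m)*0 = 0)
(k(2049) + 2125879)/(x + E(719)) = ((78843 + 2049**2 + 764*2049) + 2125879)/(-3606331/4769498 + 0) = ((78843 + 4198401 + 1565436) + 2125879)/(-3606331/4769498) = (5842680 + 2125879)*(-4769498/3606331) = 7968559*(-4769498/3606331) = -38006026213382/3606331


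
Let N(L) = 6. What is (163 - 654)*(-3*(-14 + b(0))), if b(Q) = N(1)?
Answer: -11784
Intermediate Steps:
b(Q) = 6
(163 - 654)*(-3*(-14 + b(0))) = (163 - 654)*(-3*(-14 + 6)) = -(-1473)*(-8) = -491*24 = -11784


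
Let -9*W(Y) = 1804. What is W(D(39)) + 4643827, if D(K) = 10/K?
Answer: 41792639/9 ≈ 4.6436e+6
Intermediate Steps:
W(Y) = -1804/9 (W(Y) = -⅑*1804 = -1804/9)
W(D(39)) + 4643827 = -1804/9 + 4643827 = 41792639/9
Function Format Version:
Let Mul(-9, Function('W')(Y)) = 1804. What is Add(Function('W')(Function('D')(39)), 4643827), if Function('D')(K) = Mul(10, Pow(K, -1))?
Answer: Rational(41792639, 9) ≈ 4.6436e+6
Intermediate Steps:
Function('W')(Y) = Rational(-1804, 9) (Function('W')(Y) = Mul(Rational(-1, 9), 1804) = Rational(-1804, 9))
Add(Function('W')(Function('D')(39)), 4643827) = Add(Rational(-1804, 9), 4643827) = Rational(41792639, 9)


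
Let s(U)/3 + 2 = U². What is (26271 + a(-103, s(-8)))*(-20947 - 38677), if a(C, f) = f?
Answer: -1577472168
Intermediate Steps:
s(U) = -6 + 3*U²
(26271 + a(-103, s(-8)))*(-20947 - 38677) = (26271 + (-6 + 3*(-8)²))*(-20947 - 38677) = (26271 + (-6 + 3*64))*(-59624) = (26271 + (-6 + 192))*(-59624) = (26271 + 186)*(-59624) = 26457*(-59624) = -1577472168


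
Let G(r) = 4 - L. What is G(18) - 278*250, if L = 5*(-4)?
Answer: -69476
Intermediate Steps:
L = -20
G(r) = 24 (G(r) = 4 - 1*(-20) = 4 + 20 = 24)
G(18) - 278*250 = 24 - 278*250 = 24 - 69500 = -69476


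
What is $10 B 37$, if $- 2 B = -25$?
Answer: $4625$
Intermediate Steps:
$B = \frac{25}{2}$ ($B = \left(- \frac{1}{2}\right) \left(-25\right) = \frac{25}{2} \approx 12.5$)
$10 B 37 = 10 \cdot \frac{25}{2} \cdot 37 = 125 \cdot 37 = 4625$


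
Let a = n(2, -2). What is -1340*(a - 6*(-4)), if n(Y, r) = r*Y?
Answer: -26800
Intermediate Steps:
n(Y, r) = Y*r
a = -4 (a = 2*(-2) = -4)
-1340*(a - 6*(-4)) = -1340*(-4 - 6*(-4)) = -1340*(-4 + 24) = -1340*20 = -26800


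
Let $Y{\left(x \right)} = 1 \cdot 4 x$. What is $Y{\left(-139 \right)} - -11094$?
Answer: $10538$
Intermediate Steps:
$Y{\left(x \right)} = 4 x$
$Y{\left(-139 \right)} - -11094 = 4 \left(-139\right) - -11094 = -556 + 11094 = 10538$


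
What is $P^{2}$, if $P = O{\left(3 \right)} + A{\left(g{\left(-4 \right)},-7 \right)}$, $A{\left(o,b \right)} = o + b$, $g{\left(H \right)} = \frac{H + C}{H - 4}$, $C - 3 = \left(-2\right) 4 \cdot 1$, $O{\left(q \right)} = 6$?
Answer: $\frac{1}{64} \approx 0.015625$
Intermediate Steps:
$C = -5$ ($C = 3 + \left(-2\right) 4 \cdot 1 = 3 - 8 = -5$)
$g{\left(H \right)} = \frac{-5 + H}{-4 + H}$ ($g{\left(H \right)} = \frac{H - 5}{H - 4} = \frac{-5 + H}{-4 + H}$)
$A{\left(o,b \right)} = b + o$
$P = \frac{1}{8}$ ($P = 6 - \left(7 - \frac{-5 - 4}{-4 - 4}\right) = 6 - \left(7 - \frac{1}{-8} \left(-9\right)\right) = 6 - \frac{47}{8} = \frac{1}{8} \approx 0.125$)
$P^{2} = \left(\frac{1}{8}\right)^{2} = \frac{1}{64}$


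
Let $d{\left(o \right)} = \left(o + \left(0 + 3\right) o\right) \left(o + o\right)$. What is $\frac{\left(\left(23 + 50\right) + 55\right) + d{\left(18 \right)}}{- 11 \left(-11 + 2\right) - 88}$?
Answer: $\frac{2720}{11} \approx 247.27$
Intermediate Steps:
$d{\left(o \right)} = 8 o^{2}$ ($d{\left(o \right)} = \left(o + 3 o\right) 2 o = 4 o 2 o = 8 o^{2}$)
$\frac{\left(\left(23 + 50\right) + 55\right) + d{\left(18 \right)}}{- 11 \left(-11 + 2\right) - 88} = \frac{\left(\left(23 + 50\right) + 55\right) + 8 \cdot 18^{2}}{- 11 \left(-11 + 2\right) - 88} = \frac{\left(73 + 55\right) + 8 \cdot 324}{\left(-11\right) \left(-9\right) - 88} = \frac{128 + 2592}{99 - 88} = \frac{2720}{11}$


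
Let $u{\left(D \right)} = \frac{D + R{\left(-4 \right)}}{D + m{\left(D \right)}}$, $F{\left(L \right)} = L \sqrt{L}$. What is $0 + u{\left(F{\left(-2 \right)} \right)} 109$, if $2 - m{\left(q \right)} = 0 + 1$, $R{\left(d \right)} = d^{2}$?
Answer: $\frac{218 \left(\sqrt{2} + 8 i\right)}{i + 2 \sqrt{2}} \approx 290.67 + 513.83 i$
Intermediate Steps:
$F{\left(L \right)} = L^{\frac{3}{2}}$
$m{\left(q \right)} = 1$ ($m{\left(q \right)} = 2 - \left(0 + 1\right) = 2 - 1 = 1$)
$u{\left(D \right)} = \frac{16 + D}{1 + D}$ ($u{\left(D \right)} = \frac{D + \left(-4\right)^{2}}{D + 1} = \frac{D + 16}{1 + D} = \frac{16 + D}{1 + D}$)
$0 + u{\left(F{\left(-2 \right)} \right)} 109 = 0 + \frac{16 + \left(-2\right)^{\frac{3}{2}}}{1 + \left(-2\right)^{\frac{3}{2}}} \cdot 109 = 0 + \frac{16 - 2 i \sqrt{2}}{1 - 2 i \sqrt{2}} \cdot 109 = 0 + \frac{109 \left(16 - 2 i \sqrt{2}\right)}{1 - 2 i \sqrt{2}} = \frac{109 \left(16 - 2 i \sqrt{2}\right)}{1 - 2 i \sqrt{2}}$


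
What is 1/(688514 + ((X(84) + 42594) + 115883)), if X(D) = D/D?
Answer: 1/846992 ≈ 1.1806e-6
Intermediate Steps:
X(D) = 1
1/(688514 + ((X(84) + 42594) + 115883)) = 1/(688514 + ((1 + 42594) + 115883)) = 1/(688514 + (42595 + 115883)) = 1/(688514 + 158478) = 1/846992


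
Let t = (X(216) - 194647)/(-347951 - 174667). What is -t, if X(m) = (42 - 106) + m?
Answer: -194495/522618 ≈ -0.37216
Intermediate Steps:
X(m) = -64 + m
t = 194495/522618 (t = ((-64 + 216) - 194647)/(-347951 - 174667) = (152 - 194647)/(-522618) = -194495*(-1/522618) = 194495/522618 ≈ 0.37216)
-t = -1*194495/522618 = -194495/522618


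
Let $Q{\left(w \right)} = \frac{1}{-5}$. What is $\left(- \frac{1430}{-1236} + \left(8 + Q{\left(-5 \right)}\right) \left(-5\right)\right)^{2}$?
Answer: $\frac{546951769}{381924} \approx 1432.1$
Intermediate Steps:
$Q{\left(w \right)} = - \frac{1}{5}$
$\left(- \frac{1430}{-1236} + \left(8 + Q{\left(-5 \right)}\right) \left(-5\right)\right)^{2} = \left(- \frac{1430}{-1236} + \left(8 - \frac{1}{5}\right) \left(-5\right)\right)^{2} = \left(\left(-1430\right) \left(- \frac{1}{1236}\right) + \frac{39}{5} \left(-5\right)\right)^{2} = \left(\frac{715}{618} - 39\right)^{2} = \left(- \frac{23387}{618}\right)^{2} = \frac{546951769}{381924}$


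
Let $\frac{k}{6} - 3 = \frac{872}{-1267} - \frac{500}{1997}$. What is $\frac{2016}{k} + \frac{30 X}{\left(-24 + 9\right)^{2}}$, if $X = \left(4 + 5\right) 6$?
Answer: $\frac{1479499996}{8692855} \approx 170.2$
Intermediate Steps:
$k = \frac{31294278}{2530199}$ ($k = 18 + 6 \left(\frac{872}{-1267} - \frac{500}{1997}\right) = 18 + 6 \left(872 \left(- \frac{1}{1267}\right) - \frac{500}{1997}\right) = 18 + 6 \left(- \frac{872}{1267} - \frac{500}{1997}\right) = 18 + 6 \left(- \frac{2374884}{2530199}\right) = 18 - \frac{14249304}{2530199} = \frac{31294278}{2530199} \approx 12.368$)
$X = 54$ ($X = 9 \cdot 6 = 54$)
$\frac{2016}{k} + \frac{30 X}{\left(-24 + 9\right)^{2}} = \frac{2016}{\frac{31294278}{2530199}} + \frac{30 \cdot 54}{\left(-24 + 9\right)^{2}} = 2016 \cdot \frac{2530199}{31294278} + \frac{1620}{\left(-15\right)^{2}} = \frac{283382288}{1738571} + \frac{1620}{225} = \frac{283382288}{1738571} + 1620 \cdot \frac{1}{225} = \frac{283382288}{1738571} + \frac{36}{5} = \frac{1479499996}{8692855}$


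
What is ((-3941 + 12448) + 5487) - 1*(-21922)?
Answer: 35916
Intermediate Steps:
((-3941 + 12448) + 5487) - 1*(-21922) = (8507 + 5487) + 21922 = 13994 + 21922 = 35916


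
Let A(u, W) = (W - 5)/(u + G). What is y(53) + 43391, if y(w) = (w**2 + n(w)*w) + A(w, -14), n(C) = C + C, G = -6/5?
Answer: 13420767/259 ≈ 51818.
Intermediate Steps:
G = -6/5 (G = -6*1/5 = -6/5 ≈ -1.2000)
n(C) = 2*C
A(u, W) = (-5 + W)/(-6/5 + u) (A(u, W) = (W - 5)/(u - 6/5) = (-5 + W)/(-6/5 + u))
y(w) = -95/(-6 + 5*w) + 3*w**2 (y(w) = (w**2 + (2*w)*w) + 5*(-5 - 14)/(-6 + 5*w) = (w**2 + 2*w**2) + 5*(-19)/(-6 + 5*w) = 3*w**2 - 95/(-6 + 5*w) = -95/(-6 + 5*w) + 3*w**2)
y(53) + 43391 = (-95 + 53**2*(-18 + 15*53))/(-6 + 5*53) + 43391 = (-95 + 2809*(-18 + 795))/(-6 + 265) + 43391 = (-95 + 2809*777)/259 + 43391 = (-95 + 2182593)/259 + 43391 = (1/259)*2182498 + 43391 = 2182498/259 + 43391 = 13420767/259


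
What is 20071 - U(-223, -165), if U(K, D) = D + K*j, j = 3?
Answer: 20905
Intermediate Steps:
U(K, D) = D + 3*K (U(K, D) = D + K*3 = D + 3*K)
20071 - U(-223, -165) = 20071 - (-165 + 3*(-223)) = 20071 - (-165 - 669) = 20071 - 1*(-834) = 20071 + 834 = 20905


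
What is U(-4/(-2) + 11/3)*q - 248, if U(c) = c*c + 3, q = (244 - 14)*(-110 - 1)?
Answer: -2689904/3 ≈ -8.9664e+5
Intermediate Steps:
q = -25530 (q = 230*(-111) = -25530)
U(c) = 3 + c² (U(c) = c² + 3 = 3 + c²)
U(-4/(-2) + 11/3)*q - 248 = (3 + (-4/(-2) + 11/3)²)*(-25530) - 248 = (3 + (-4*(-½) + 11*(⅓))²)*(-25530) - 248 = (3 + (2 + 11/3)²)*(-25530) - 248 = (3 + (17/3)²)*(-25530) - 248 = (3 + 289/9)*(-25530) - 248 = (316/9)*(-25530) - 248 = -2689160/3 - 248 = -2689904/3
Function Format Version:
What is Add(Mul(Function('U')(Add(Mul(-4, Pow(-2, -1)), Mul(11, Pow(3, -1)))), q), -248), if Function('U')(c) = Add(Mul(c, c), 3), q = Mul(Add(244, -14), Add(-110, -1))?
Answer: Rational(-2689904, 3) ≈ -8.9664e+5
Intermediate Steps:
q = -25530 (q = Mul(230, -111) = -25530)
Function('U')(c) = Add(3, Pow(c, 2)) (Function('U')(c) = Add(Pow(c, 2), 3) = Add(3, Pow(c, 2)))
Add(Mul(Function('U')(Add(Mul(-4, Pow(-2, -1)), Mul(11, Pow(3, -1)))), q), -248) = Add(Mul(Add(3, Pow(Add(Mul(-4, Pow(-2, -1)), Mul(11, Pow(3, -1))), 2)), -25530), -248) = Add(Mul(Add(3, Pow(Add(Mul(-4, Rational(-1, 2)), Mul(11, Rational(1, 3))), 2)), -25530), -248) = Add(Mul(Add(3, Pow(Add(2, Rational(11, 3)), 2)), -25530), -248) = Add(Mul(Add(3, Pow(Rational(17, 3), 2)), -25530), -248) = Add(Mul(Add(3, Rational(289, 9)), -25530), -248) = Add(Mul(Rational(316, 9), -25530), -248) = Add(Rational(-2689160, 3), -248) = Rational(-2689904, 3)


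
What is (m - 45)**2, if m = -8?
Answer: 2809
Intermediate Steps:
(m - 45)**2 = (-8 - 45)**2 = (-53)**2 = 2809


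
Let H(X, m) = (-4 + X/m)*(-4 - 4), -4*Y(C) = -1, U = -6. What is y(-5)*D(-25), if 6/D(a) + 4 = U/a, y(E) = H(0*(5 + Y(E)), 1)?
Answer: -2400/47 ≈ -51.064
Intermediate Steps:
Y(C) = ¼ (Y(C) = -¼*(-1) = ¼)
H(X, m) = 32 - 8*X/m (H(X, m) = (-4 + X/m)*(-8) = 32 - 8*X/m)
y(E) = 32 (y(E) = 32 - 8*0*(5 + ¼)/1 = 32 - 8*0*(21/4)*1 = 32 - 8*0*1 = 32 + 0 = 32)
D(a) = 6/(-4 - 6/a)
y(-5)*D(-25) = 32*(-3*(-25)/(3 + 2*(-25))) = 32*(-3*(-25)/(3 - 50)) = 32*(-3*(-25)/(-47)) = 32*(-3*(-25)*(-1/47)) = 32*(-75/47) = -2400/47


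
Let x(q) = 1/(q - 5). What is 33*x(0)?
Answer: -33/5 ≈ -6.6000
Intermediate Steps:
x(q) = 1/(-5 + q)
33*x(0) = 33/(-5 + 0) = 33/(-5) = 33*(-⅕) = -33/5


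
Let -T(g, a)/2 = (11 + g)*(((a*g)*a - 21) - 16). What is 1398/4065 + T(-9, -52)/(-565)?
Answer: -26367674/153115 ≈ -172.21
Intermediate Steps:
T(g, a) = -2*(-37 + g*a**2)*(11 + g) (T(g, a) = -2*(11 + g)*(((a*g)*a - 21) - 16) = -2*(11 + g)*((g*a**2 - 21) - 16) = -2*(11 + g)*((-21 + g*a**2) - 16) = -2*(11 + g)*(-37 + g*a**2) = -2*(-37 + g*a**2)*(11 + g))
1398/4065 + T(-9, -52)/(-565) = 1398/4065 + (814 + 74*(-9) - 22*(-9)*(-52)**2 - 2*(-52)**2*(-9)**2)/(-565) = 1398*(1/4065) + (814 - 666 - 22*(-9)*2704 - 2*2704*81)*(-1/565) = 466/1355 + (814 - 666 + 535392 - 438048)*(-1/565) = 466/1355 + 97492*(-1/565) = 466/1355 - 97492/565 = -26367674/153115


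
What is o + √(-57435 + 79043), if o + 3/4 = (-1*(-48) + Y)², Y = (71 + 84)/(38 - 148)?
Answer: 525131/242 + 2*√5402 ≈ 2317.0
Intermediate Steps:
Y = -31/22 (Y = 155/(-110) = 155*(-1/110) = -31/22 ≈ -1.4091)
o = 525131/242 (o = -¾ + (-1*(-48) - 31/22)² = -¾ + (48 - 31/22)² = -¾ + (1025/22)² = -¾ + 1050625/484 = 525131/242 ≈ 2170.0)
o + √(-57435 + 79043) = 525131/242 + √(-57435 + 79043) = 525131/242 + √21608 = 525131/242 + 2*√5402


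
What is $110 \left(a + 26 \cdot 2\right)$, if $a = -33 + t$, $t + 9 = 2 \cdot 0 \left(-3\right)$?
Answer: $1100$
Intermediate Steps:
$t = -9$ ($t = -9 + 2 \cdot 0 \left(-3\right) = -9 + 0 \left(-3\right) = -9 + 0 = -9$)
$a = -42$ ($a = -33 - 9 = -42$)
$110 \left(a + 26 \cdot 2\right) = 110 \left(-42 + 26 \cdot 2\right) = 110 \left(-42 + 52\right) = 110 \cdot 10 = 1100$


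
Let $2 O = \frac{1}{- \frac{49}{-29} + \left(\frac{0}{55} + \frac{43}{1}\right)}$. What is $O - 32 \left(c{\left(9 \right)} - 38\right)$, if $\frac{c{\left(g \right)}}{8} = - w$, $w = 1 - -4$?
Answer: $\frac{6469661}{2592} \approx 2496.0$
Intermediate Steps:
$w = 5$ ($w = 1 + 4 = 5$)
$c{\left(g \right)} = -40$ ($c{\left(g \right)} = 8 \left(\left(-1\right) 5\right) = 8 \left(-5\right) = -40$)
$O = \frac{29}{2592}$ ($O = \frac{1}{2 \left(- \frac{49}{-29} + \left(\frac{0}{55} + \frac{43}{1}\right)\right)} = \frac{1}{2 \left(\left(-49\right) \left(- \frac{1}{29}\right) + \left(0 \cdot \frac{1}{55} + 43 \cdot 1\right)\right)} = \frac{1}{2 \left(\frac{49}{29} + \left(0 + 43\right)\right)} = \frac{1}{2 \left(\frac{49}{29} + 43\right)} = \frac{1}{2 \cdot \frac{1296}{29}} = \frac{1}{2} \cdot \frac{29}{1296} = \frac{29}{2592} \approx 0.011188$)
$O - 32 \left(c{\left(9 \right)} - 38\right) = \frac{29}{2592} - 32 \left(-40 - 38\right) = \frac{29}{2592} - -2496 = \frac{29}{2592} + 2496 = \frac{6469661}{2592}$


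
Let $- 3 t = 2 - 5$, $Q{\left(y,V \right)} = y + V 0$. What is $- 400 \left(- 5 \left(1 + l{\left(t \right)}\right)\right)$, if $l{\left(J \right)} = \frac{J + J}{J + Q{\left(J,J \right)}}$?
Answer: $4000$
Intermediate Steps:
$Q{\left(y,V \right)} = y$ ($Q{\left(y,V \right)} = y + 0 = y$)
$t = 1$ ($t = - \frac{2 - 5}{3} = \left(- \frac{1}{3}\right) \left(-3\right) = 1$)
$l{\left(J \right)} = 1$ ($l{\left(J \right)} = \frac{J + J}{J + J} = \frac{2 J}{2 J} = 2 J \frac{1}{2 J} = 1$)
$- 400 \left(- 5 \left(1 + l{\left(t \right)}\right)\right) = - 400 \left(- 5 \left(1 + 1\right)\right) = - 400 \left(\left(-5\right) 2\right) = \left(-400\right) \left(-10\right) = 4000$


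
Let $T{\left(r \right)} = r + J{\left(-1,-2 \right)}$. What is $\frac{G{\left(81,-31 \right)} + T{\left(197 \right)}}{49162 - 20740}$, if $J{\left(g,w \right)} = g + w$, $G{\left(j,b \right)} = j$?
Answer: $\frac{275}{28422} \approx 0.0096756$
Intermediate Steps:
$T{\left(r \right)} = -3 + r$ ($T{\left(r \right)} = r - 3 = -3 + r$)
$\frac{G{\left(81,-31 \right)} + T{\left(197 \right)}}{49162 - 20740} = \frac{81 + \left(-3 + 197\right)}{49162 - 20740} = \frac{81 + 194}{28422} = 275 \cdot \frac{1}{28422} = \frac{275}{28422}$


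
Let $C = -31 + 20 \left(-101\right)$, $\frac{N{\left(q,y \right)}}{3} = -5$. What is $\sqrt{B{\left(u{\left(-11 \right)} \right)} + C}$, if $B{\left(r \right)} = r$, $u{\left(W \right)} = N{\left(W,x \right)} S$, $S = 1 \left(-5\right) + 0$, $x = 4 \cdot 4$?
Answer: $2 i \sqrt{494} \approx 44.452 i$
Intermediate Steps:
$x = 16$
$S = -5$ ($S = -5 + 0 = -5$)
$N{\left(q,y \right)} = -15$ ($N{\left(q,y \right)} = 3 \left(-5\right) = -15$)
$u{\left(W \right)} = 75$ ($u{\left(W \right)} = \left(-15\right) \left(-5\right) = 75$)
$C = -2051$ ($C = -31 - 2020 = -2051$)
$\sqrt{B{\left(u{\left(-11 \right)} \right)} + C} = \sqrt{75 - 2051} = \sqrt{-1976} = 2 i \sqrt{494}$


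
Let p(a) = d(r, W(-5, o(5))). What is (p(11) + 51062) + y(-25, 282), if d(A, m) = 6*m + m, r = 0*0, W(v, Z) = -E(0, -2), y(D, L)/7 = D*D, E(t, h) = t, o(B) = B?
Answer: 55437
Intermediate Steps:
y(D, L) = 7*D² (y(D, L) = 7*(D*D) = 7*D²)
W(v, Z) = 0 (W(v, Z) = -1*0 = 0)
r = 0
d(A, m) = 7*m
p(a) = 0 (p(a) = 7*0 = 0)
(p(11) + 51062) + y(-25, 282) = (0 + 51062) + 7*(-25)² = 51062 + 7*625 = 51062 + 4375 = 55437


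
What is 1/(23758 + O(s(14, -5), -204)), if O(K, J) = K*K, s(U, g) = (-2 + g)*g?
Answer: 1/24983 ≈ 4.0027e-5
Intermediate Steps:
s(U, g) = g*(-2 + g)
O(K, J) = K**2
1/(23758 + O(s(14, -5), -204)) = 1/(23758 + (-5*(-2 - 5))**2) = 1/(23758 + (-5*(-7))**2) = 1/(23758 + 35**2) = 1/(23758 + 1225) = 1/24983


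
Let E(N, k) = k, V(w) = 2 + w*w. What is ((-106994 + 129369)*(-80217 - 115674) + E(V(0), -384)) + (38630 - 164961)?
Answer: -4383187840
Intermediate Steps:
V(w) = 2 + w**2
((-106994 + 129369)*(-80217 - 115674) + E(V(0), -384)) + (38630 - 164961) = ((-106994 + 129369)*(-80217 - 115674) - 384) + (38630 - 164961) = (22375*(-195891) - 384) - 126331 = (-4383061125 - 384) - 126331 = -4383061509 - 126331 = -4383187840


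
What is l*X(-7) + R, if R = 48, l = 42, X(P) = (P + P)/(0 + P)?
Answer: 132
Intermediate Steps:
X(P) = 2 (X(P) = (2*P)/P = 2)
l*X(-7) + R = 42*2 + 48 = 84 + 48 = 132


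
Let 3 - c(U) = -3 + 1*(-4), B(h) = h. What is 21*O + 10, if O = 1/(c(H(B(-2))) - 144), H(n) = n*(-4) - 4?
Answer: 1319/134 ≈ 9.8433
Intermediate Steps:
H(n) = -4 - 4*n (H(n) = -4*n - 4 = -4 - 4*n)
c(U) = 10 (c(U) = 3 - (-3 + 1*(-4)) = 3 - (-3 - 4) = 3 - 1*(-7) = 3 + 7 = 10)
O = -1/134 (O = 1/(10 - 144) = 1/(-134) = -1/134 ≈ -0.0074627)
21*O + 10 = 21*(-1/134) + 10 = -21/134 + 10 = 1319/134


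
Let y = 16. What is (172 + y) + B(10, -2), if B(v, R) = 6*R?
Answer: 176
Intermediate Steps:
(172 + y) + B(10, -2) = (172 + 16) + 6*(-2) = 188 - 12 = 176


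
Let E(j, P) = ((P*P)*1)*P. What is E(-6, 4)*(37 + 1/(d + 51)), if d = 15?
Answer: 78176/33 ≈ 2369.0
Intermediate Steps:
E(j, P) = P³ (E(j, P) = (P²*1)*P = P²*P = P³)
E(-6, 4)*(37 + 1/(d + 51)) = 4³*(37 + 1/(15 + 51)) = 64*(37 + 1/66) = 64*(2443/66) = 78176/33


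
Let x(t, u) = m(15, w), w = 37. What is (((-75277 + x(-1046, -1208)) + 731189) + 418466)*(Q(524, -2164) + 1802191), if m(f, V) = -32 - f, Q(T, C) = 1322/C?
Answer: 2094913221144331/1082 ≈ 1.9361e+12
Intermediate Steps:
x(t, u) = -47 (x(t, u) = -32 - 1*15 = -32 - 15 = -47)
(((-75277 + x(-1046, -1208)) + 731189) + 418466)*(Q(524, -2164) + 1802191) = (((-75277 - 47) + 731189) + 418466)*(1322/(-2164) + 1802191) = ((-75324 + 731189) + 418466)*(1322*(-1/2164) + 1802191) = (655865 + 418466)*(-661/1082 + 1802191) = 1074331*(1949970001/1082) = 2094913221144331/1082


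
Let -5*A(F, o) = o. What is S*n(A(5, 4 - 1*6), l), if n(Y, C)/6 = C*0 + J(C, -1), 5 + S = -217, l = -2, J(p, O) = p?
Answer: 2664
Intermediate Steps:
S = -222 (S = -5 - 217 = -222)
A(F, o) = -o/5
n(Y, C) = 6*C (n(Y, C) = 6*(C*0 + C) = 6*(0 + C) = 6*C)
S*n(A(5, 4 - 1*6), l) = -1332*(-2) = -222*(-12) = 2664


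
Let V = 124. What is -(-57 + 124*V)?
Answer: -15319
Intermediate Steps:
-(-57 + 124*V) = -(-57 + 124*124) = -(-57 + 15376) = -1*15319 = -15319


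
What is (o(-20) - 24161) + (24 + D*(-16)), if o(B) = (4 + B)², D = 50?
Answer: -24681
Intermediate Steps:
(o(-20) - 24161) + (24 + D*(-16)) = ((4 - 20)² - 24161) + (24 + 50*(-16)) = ((-16)² - 24161) + (24 - 800) = (256 - 24161) - 776 = -23905 - 776 = -24681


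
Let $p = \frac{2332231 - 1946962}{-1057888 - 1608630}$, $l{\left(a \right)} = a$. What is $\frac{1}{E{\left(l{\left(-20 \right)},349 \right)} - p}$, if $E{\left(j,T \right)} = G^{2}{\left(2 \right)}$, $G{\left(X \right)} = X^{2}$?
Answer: $\frac{2666518}{43049557} \approx 0.061941$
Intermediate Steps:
$p = - \frac{385269}{2666518}$ ($p = \frac{2332231 - 1946962}{-2666518} = 385269 \left(- \frac{1}{2666518}\right) = - \frac{385269}{2666518} \approx -0.14448$)
$E{\left(j,T \right)} = 16$ ($E{\left(j,T \right)} = \left(2^{2}\right)^{2} = 4^{2} = 16$)
$\frac{1}{E{\left(l{\left(-20 \right)},349 \right)} - p} = \frac{1}{16 - - \frac{385269}{2666518}} = \frac{1}{16 + \frac{385269}{2666518}} = \frac{1}{\frac{43049557}{2666518}} = \frac{2666518}{43049557}$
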